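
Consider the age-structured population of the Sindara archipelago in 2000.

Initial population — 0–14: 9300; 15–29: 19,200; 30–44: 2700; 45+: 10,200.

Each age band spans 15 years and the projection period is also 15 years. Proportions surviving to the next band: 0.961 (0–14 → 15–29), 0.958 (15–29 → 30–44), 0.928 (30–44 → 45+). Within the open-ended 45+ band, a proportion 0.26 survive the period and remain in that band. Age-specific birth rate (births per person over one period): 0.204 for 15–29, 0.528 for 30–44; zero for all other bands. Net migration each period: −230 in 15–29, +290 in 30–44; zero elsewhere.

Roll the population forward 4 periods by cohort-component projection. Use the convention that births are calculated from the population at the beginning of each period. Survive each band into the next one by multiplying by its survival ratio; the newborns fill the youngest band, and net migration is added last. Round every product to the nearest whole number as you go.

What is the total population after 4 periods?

Let band 1 be 0–14 through band 4 = 45+.
[period 1]
Births: 19200 * 0.204 = 3917, 2700 * 0.528 = 1426 → total 5343
Band 2: 9300 * 0.961 = 8937
Band 3: 19200 * 0.958 = 18394
Band 4: 2700 * 0.928 + 10200 * 0.26 = 2506 + 2652 = 5158
Net migration: Band 2 − 230 → 8707; Band 3 + 290 → 18684
Giving 5343 / 8707 / 18684 / 5158.
[period 2]
Births: 8707 * 0.204 = 1776, 18684 * 0.528 = 9865 → total 11641
Band 2: 5343 * 0.961 = 5135
Band 3: 8707 * 0.958 = 8341
Band 4: 18684 * 0.928 + 5158 * 0.26 = 17339 + 1341 = 18680
Net migration: Band 2 − 230 → 4905; Band 3 + 290 → 8631
Giving 11641 / 4905 / 8631 / 18680.
[period 3]
Births: 4905 * 0.204 = 1001, 8631 * 0.528 = 4557 → total 5558
Band 2: 11641 * 0.961 = 11187
Band 3: 4905 * 0.958 = 4699
Band 4: 8631 * 0.928 + 18680 * 0.26 = 8010 + 4857 = 12867
Net migration: Band 2 − 230 → 10957; Band 3 + 290 → 4989
Giving 5558 / 10957 / 4989 / 12867.
[period 4]
Births: 10957 * 0.204 = 2235, 4989 * 0.528 = 2634 → total 4869
Band 2: 5558 * 0.961 = 5341
Band 3: 10957 * 0.958 = 10497
Band 4: 4989 * 0.928 + 12867 * 0.26 = 4630 + 3345 = 7975
Net migration: Band 2 − 230 → 5111; Band 3 + 290 → 10787
Giving 4869 / 5111 / 10787 / 7975.
Total after period 4: 4869 + 5111 + 10787 + 7975 = 28742

28742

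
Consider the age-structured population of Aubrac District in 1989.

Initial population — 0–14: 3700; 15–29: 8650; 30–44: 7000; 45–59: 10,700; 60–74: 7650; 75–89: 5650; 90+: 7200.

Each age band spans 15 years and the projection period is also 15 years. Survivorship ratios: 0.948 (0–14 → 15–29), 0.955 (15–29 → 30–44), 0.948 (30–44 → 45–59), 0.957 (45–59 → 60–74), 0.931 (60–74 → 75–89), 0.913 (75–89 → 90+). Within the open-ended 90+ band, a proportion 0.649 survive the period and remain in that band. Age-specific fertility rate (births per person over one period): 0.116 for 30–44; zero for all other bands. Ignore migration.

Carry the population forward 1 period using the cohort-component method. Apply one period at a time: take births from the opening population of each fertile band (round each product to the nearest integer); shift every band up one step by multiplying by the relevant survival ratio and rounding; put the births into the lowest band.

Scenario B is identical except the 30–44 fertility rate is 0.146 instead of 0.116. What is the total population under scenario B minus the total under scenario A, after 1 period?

Call the bands 1 to 7, youngest first.
— Period 1 —
Births: 7000 × 0.116 = 812
Band 2: 3700 × 0.948 = 3508
Band 3: 8650 × 0.955 = 8261
Band 4: 7000 × 0.948 = 6636
Band 5: 10700 × 0.957 = 10240
Band 6: 7650 × 0.931 = 7122
Band 7: 5650 × 0.913 + 7200 × 0.649 = 5158 + 4673 = 9831
Population now: 0–14=812, 15–29=3508, 30–44=8261, 45–59=6636, 60–74=10240, 75–89=7122, 90+=9831
Scenario A total after 1 period: 46410
Scenario B projection —
— Period 1 —
Births: 7000 × 0.146 = 1022
Band 2: 3700 × 0.948 = 3508
Band 3: 8650 × 0.955 = 8261
Band 4: 7000 × 0.948 = 6636
Band 5: 10700 × 0.957 = 10240
Band 6: 7650 × 0.931 = 7122
Band 7: 5650 × 0.913 + 7200 × 0.649 = 5158 + 4673 = 9831
Population now: 0–14=1022, 15–29=3508, 30–44=8261, 45–59=6636, 60–74=10240, 75–89=7122, 90+=9831
Scenario B total after 1 period: 46620
Difference B − A = 46620 − 46410 = 210

210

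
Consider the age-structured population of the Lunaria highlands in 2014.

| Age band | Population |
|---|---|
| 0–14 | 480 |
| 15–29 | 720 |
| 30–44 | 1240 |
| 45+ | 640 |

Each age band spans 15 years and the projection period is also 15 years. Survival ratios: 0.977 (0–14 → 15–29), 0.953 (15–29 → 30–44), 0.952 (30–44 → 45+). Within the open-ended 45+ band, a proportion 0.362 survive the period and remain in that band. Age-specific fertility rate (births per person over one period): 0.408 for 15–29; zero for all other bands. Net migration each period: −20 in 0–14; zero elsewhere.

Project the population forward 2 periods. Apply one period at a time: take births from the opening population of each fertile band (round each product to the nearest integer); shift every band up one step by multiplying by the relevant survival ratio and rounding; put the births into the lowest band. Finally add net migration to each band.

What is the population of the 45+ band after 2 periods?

After projecting period 1:
Births: 720 × 0.408 = 294
15–29: 480 × 0.977 = 469
30–44: 720 × 0.953 = 686
45+: 1240 × 0.952 + 640 × 0.362 = 1180 + 232 = 1412
Net migration: 0–14 − 20 → 274
→ [274, 469, 686, 1412]
After projecting period 2:
Births: 469 × 0.408 = 191
15–29: 274 × 0.977 = 268
30–44: 469 × 0.953 = 447
45+: 686 × 0.952 + 1412 × 0.362 = 653 + 511 = 1164
Net migration: 0–14 − 20 → 171
→ [171, 268, 447, 1164]

1164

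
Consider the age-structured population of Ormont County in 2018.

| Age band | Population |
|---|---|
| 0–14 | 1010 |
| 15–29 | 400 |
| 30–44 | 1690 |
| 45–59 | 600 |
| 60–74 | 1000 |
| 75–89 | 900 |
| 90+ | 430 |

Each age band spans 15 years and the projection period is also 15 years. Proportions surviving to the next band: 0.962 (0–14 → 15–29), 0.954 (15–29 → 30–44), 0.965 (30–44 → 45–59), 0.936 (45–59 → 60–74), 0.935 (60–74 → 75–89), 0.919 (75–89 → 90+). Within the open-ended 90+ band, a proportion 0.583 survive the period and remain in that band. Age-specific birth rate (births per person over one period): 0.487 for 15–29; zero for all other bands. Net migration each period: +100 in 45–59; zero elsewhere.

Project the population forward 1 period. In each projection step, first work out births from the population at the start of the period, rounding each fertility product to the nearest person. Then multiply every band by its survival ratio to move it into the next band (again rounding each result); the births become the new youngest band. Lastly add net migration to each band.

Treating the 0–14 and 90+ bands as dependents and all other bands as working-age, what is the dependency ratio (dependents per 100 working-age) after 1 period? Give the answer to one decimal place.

Period 1.
Births: 400 × 0.487 = 195
15–29: 1010 × 0.962 = 972
30–44: 400 × 0.954 = 382
45–59: 1690 × 0.965 = 1631
60–74: 600 × 0.936 = 562
75–89: 1000 × 0.935 = 935
90+: 900 × 0.919 + 430 × 0.583 = 827 + 251 = 1078
Net migration: 45–59 + 100 → 1731
Population now: 0–14=195, 15–29=972, 30–44=382, 45–59=1731, 60–74=562, 75–89=935, 90+=1078
Dependents (band 0–14 + band 90+) = 195 + 1078 = 1273; working-age = 4582; ratio = 1273/4582 × 100 = 27.8

27.8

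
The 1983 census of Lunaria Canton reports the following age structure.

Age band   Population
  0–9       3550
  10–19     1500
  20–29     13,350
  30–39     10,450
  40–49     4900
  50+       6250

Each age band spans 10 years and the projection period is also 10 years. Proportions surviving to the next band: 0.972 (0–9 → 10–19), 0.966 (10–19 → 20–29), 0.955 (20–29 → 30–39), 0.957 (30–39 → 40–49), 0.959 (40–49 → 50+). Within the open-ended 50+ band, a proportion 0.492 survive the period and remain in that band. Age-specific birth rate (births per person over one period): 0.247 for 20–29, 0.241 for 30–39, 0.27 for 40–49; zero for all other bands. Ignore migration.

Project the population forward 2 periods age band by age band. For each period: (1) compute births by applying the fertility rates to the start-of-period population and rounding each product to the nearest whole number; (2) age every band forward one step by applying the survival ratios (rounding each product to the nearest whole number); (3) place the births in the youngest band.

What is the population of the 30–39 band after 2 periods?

[period 1]
Births: 13350 × 0.247 = 3297 ; 10450 × 0.241 = 2518 ; 4900 × 0.27 = 1323 → total 7138
10–19: 3550 × 0.972 = 3451
20–29: 1500 × 0.966 = 1449
30–39: 13350 × 0.955 = 12749
40–49: 10450 × 0.957 = 10001
50+: 4900 × 0.959 + 6250 × 0.492 = 4699 + 3075 = 7774
Giving 7138 / 3451 / 1449 / 12749 / 10001 / 7774.
[period 2]
Births: 1449 × 0.247 = 358 ; 12749 × 0.241 = 3073 ; 10001 × 0.27 = 2700 → total 6131
10–19: 7138 × 0.972 = 6938
20–29: 3451 × 0.966 = 3334
30–39: 1449 × 0.955 = 1384
40–49: 12749 × 0.957 = 12201
50+: 10001 × 0.959 + 7774 × 0.492 = 9591 + 3825 = 13416
Giving 6131 / 6938 / 3334 / 1384 / 12201 / 13416.

1384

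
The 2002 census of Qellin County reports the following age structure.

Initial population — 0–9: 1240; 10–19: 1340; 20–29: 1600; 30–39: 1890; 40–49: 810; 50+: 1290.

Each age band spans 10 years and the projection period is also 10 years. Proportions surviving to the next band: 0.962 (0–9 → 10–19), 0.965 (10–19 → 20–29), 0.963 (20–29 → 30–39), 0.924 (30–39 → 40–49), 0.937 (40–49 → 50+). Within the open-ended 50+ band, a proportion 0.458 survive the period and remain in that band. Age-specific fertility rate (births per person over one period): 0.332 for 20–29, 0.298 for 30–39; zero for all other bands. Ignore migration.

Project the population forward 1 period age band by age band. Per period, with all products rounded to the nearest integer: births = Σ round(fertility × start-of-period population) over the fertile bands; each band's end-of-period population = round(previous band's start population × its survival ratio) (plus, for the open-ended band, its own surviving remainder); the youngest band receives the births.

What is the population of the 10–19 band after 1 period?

1193

Period 1.
Births: 1600 × 0.332 = 531, 1890 × 0.298 = 563 — total 1094
10–19: 1240 × 0.962 = 1193
20–29: 1340 × 0.965 = 1293
30–39: 1600 × 0.963 = 1541
40–49: 1890 × 0.924 = 1746
50+: 810 × 0.937 + 1290 × 0.458 = 759 + 591 = 1350
End of period: [1094, 1193, 1293, 1541, 1746, 1350]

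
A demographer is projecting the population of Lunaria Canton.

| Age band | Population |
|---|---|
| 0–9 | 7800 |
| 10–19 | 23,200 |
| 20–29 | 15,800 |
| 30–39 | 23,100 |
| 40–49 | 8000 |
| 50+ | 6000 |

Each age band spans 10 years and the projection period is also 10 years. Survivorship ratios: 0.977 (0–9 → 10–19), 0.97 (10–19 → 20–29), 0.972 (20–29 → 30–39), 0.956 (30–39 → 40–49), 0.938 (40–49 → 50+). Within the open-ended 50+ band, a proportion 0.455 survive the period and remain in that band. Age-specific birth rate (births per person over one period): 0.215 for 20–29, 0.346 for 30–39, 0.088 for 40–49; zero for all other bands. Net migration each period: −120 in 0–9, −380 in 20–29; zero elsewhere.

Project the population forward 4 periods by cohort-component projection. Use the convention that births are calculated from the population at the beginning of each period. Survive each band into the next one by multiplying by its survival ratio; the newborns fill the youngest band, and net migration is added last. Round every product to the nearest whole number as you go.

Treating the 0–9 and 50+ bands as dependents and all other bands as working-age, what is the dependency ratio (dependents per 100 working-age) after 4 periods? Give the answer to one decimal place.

Let band 1 be 0–9 through band 6 = 50+.
Period 1.
Births: 15800 × 0.215 = 3397 ; 23100 × 0.346 = 7993 ; 8000 × 0.088 = 704 → 12094
Band 2: 7800 × 0.977 = 7621
Band 3: 23200 × 0.97 = 22504
Band 4: 15800 × 0.972 = 15358
Band 5: 23100 × 0.956 = 22084
Band 6: 8000 × 0.938 + 6000 × 0.455 = 7504 + 2730 = 10234
Net migration: Band 1 − 120 → 11974; Band 3 − 380 → 22124
Giving 11974 / 7621 / 22124 / 15358 / 22084 / 10234.
Period 2.
Births: 22124 × 0.215 = 4757 ; 15358 × 0.346 = 5314 ; 22084 × 0.088 = 1943 → 12014
Band 2: 11974 × 0.977 = 11699
Band 3: 7621 × 0.97 = 7392
Band 4: 22124 × 0.972 = 21505
Band 5: 15358 × 0.956 = 14682
Band 6: 22084 × 0.938 + 10234 × 0.455 = 20715 + 4656 = 25371
Net migration: Band 1 − 120 → 11894; Band 3 − 380 → 7012
Giving 11894 / 11699 / 7012 / 21505 / 14682 / 25371.
Period 3.
Births: 7012 × 0.215 = 1508 ; 21505 × 0.346 = 7441 ; 14682 × 0.088 = 1292 → 10241
Band 2: 11894 × 0.977 = 11620
Band 3: 11699 × 0.97 = 11348
Band 4: 7012 × 0.972 = 6816
Band 5: 21505 × 0.956 = 20559
Band 6: 14682 × 0.938 + 25371 × 0.455 = 13772 + 11544 = 25316
Net migration: Band 1 − 120 → 10121; Band 3 − 380 → 10968
Giving 10121 / 11620 / 10968 / 6816 / 20559 / 25316.
Period 4.
Births: 10968 × 0.215 = 2358 ; 6816 × 0.346 = 2358 ; 20559 × 0.088 = 1809 → 6525
Band 2: 10121 × 0.977 = 9888
Band 3: 11620 × 0.97 = 11271
Band 4: 10968 × 0.972 = 10661
Band 5: 6816 × 0.956 = 6516
Band 6: 20559 × 0.938 + 25316 × 0.455 = 19284 + 11519 = 30803
Net migration: Band 1 − 120 → 6405; Band 3 − 380 → 10891
Giving 6405 / 9888 / 10891 / 10661 / 6516 / 30803.
Dependents (band 0–9 + band 50+) = 6405 + 30803 = 37208; working-age = 37956; ratio = 37208/37956 × 100 = 98.0

98.0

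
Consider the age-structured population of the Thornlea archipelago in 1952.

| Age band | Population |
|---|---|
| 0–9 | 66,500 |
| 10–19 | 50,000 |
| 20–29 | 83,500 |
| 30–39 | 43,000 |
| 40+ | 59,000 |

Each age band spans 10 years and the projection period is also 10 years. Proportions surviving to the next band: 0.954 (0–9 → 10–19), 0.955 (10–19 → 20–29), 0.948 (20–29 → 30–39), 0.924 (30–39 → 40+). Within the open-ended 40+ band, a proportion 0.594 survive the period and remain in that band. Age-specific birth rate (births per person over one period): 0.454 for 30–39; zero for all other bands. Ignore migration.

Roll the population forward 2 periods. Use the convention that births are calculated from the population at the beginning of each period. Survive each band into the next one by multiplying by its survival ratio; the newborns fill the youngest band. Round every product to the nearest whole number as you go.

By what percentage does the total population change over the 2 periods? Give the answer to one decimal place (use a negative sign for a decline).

-8.0

(Bands numbered youngest = 1 to oldest = 5.)
Period 1.
Births: 43000 * 0.454 = 19522
Band 2: 66500 * 0.954 = 63441
Band 3: 50000 * 0.955 = 47750
Band 4: 83500 * 0.948 = 79158
Band 5: 43000 * 0.924 + 59000 * 0.594 = 39732 + 35046 = 74778
Population now: 0–9=19522, 10–19=63441, 20–29=47750, 30–39=79158, 40+=74778
Period 2.
Births: 79158 * 0.454 = 35938
Band 2: 19522 * 0.954 = 18624
Band 3: 63441 * 0.955 = 60586
Band 4: 47750 * 0.948 = 45267
Band 5: 79158 * 0.924 + 74778 * 0.594 = 73142 + 44418 = 117560
Population now: 0–9=35938, 10–19=18624, 20–29=60586, 30–39=45267, 40+=117560
Total: 302000 → 277975; change = -24025; percentage change = -8.0%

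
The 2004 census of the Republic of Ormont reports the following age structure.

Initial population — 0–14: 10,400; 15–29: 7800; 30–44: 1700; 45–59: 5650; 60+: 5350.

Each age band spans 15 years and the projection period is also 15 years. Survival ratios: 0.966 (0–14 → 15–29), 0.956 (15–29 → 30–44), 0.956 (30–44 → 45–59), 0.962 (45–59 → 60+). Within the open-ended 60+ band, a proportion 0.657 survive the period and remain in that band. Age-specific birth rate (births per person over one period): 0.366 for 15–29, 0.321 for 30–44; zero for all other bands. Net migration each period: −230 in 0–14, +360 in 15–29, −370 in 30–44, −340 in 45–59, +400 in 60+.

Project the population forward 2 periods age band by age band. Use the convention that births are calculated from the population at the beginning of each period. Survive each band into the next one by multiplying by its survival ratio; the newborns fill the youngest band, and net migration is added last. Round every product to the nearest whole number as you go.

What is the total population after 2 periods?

— Period 1 —
Births: 7800 × 0.366 = 2855, 1700 × 0.321 = 546 → total 3401
15–29: 10400 × 0.966 = 10046
30–44: 7800 × 0.956 = 7457
45–59: 1700 × 0.956 = 1625
60+: 5650 × 0.962 + 5350 × 0.657 = 5435 + 3515 = 8950
Net migration: 0–14 − 230 → 3171; 15–29 + 360 → 10406; 30–44 − 370 → 7087; 45–59 − 340 → 1285; 60+ + 400 → 9350
Population now: 0–14=3171, 15–29=10406, 30–44=7087, 45–59=1285, 60+=9350
— Period 2 —
Births: 10406 × 0.366 = 3809, 7087 × 0.321 = 2275 → total 6084
15–29: 3171 × 0.966 = 3063
30–44: 10406 × 0.956 = 9948
45–59: 7087 × 0.956 = 6775
60+: 1285 × 0.962 + 9350 × 0.657 = 1236 + 6143 = 7379
Net migration: 0–14 − 230 → 5854; 15–29 + 360 → 3423; 30–44 − 370 → 9578; 45–59 − 340 → 6435; 60+ + 400 → 7779
Population now: 0–14=5854, 15–29=3423, 30–44=9578, 45–59=6435, 60+=7779
Total after period 2: 5854 + 3423 + 9578 + 6435 + 7779 = 33069

33069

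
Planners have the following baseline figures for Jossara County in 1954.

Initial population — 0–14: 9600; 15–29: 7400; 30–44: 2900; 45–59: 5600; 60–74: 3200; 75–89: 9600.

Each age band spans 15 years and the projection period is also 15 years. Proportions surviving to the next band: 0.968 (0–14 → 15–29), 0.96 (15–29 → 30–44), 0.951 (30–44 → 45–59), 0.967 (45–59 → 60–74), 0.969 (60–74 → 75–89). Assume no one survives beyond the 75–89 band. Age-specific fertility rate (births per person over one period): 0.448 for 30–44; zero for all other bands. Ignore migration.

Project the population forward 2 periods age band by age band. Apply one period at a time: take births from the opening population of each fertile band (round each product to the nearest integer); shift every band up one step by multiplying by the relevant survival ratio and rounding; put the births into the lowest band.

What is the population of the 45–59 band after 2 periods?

6756

[period 1]
Births: 2900 × 0.448 = 1299
15–29: 9600 × 0.968 = 9293
30–44: 7400 × 0.96 = 7104
45–59: 2900 × 0.951 = 2758
60–74: 5600 × 0.967 = 5415
75–89: 3200 × 0.969 = 3101
→ [1299, 9293, 7104, 2758, 5415, 3101]
[period 2]
Births: 7104 × 0.448 = 3183
15–29: 1299 × 0.968 = 1257
30–44: 9293 × 0.96 = 8921
45–59: 7104 × 0.951 = 6756
60–74: 2758 × 0.967 = 2667
75–89: 5415 × 0.969 = 5247
→ [3183, 1257, 8921, 6756, 2667, 5247]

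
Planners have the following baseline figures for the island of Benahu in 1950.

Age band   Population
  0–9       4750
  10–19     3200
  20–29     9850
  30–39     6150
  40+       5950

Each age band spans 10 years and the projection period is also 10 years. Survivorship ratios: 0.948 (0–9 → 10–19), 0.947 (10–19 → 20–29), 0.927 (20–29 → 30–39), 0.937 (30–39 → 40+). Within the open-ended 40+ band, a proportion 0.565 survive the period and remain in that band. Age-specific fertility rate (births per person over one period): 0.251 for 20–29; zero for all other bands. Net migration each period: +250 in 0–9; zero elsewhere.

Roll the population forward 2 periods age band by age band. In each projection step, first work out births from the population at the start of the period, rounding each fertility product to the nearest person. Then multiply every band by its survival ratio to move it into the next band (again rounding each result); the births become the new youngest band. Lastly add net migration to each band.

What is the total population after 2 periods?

[period 1]
Births: 9850 × 0.251 = 2472
10–19: 4750 × 0.948 = 4503
20–29: 3200 × 0.947 = 3030
30–39: 9850 × 0.927 = 9131
40+: 6150 × 0.937 + 5950 × 0.565 = 5763 + 3362 = 9125
Net migration: 0–9 + 250 → 2722
End of period: [2722, 4503, 3030, 9131, 9125]
[period 2]
Births: 3030 × 0.251 = 761
10–19: 2722 × 0.948 = 2580
20–29: 4503 × 0.947 = 4264
30–39: 3030 × 0.927 = 2809
40+: 9131 × 0.937 + 9125 × 0.565 = 8556 + 5156 = 13712
Net migration: 0–9 + 250 → 1011
End of period: [1011, 2580, 4264, 2809, 13712]
Total after period 2: 1011 + 2580 + 4264 + 2809 + 13712 = 24376

24376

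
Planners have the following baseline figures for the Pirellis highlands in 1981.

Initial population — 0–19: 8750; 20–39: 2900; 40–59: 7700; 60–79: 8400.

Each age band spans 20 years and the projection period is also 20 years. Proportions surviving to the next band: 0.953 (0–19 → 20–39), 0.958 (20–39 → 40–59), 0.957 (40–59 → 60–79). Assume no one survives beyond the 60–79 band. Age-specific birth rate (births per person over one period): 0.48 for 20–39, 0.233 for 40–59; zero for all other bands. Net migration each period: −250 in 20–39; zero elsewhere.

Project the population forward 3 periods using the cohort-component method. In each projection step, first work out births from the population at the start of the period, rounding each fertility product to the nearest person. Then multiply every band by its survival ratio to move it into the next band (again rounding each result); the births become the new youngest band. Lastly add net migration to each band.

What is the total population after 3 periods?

17295

Numbering the bands 1..4 from youngest to oldest:
— Period 1 —
Births: 2900 × 0.48 = 1392 ; 7700 × 0.233 = 1794 ⇒ total 3186
Band 2: 8750 × 0.953 = 8339
Band 3: 2900 × 0.958 = 2778
Band 4: 7700 × 0.957 = 7369
Net migration: Band 2 − 250 → 8089
Giving 3186 / 8089 / 2778 / 7369.
— Period 2 —
Births: 8089 × 0.48 = 3883 ; 2778 × 0.233 = 647 ⇒ total 4530
Band 2: 3186 × 0.953 = 3036
Band 3: 8089 × 0.958 = 7749
Band 4: 2778 × 0.957 = 2659
Net migration: Band 2 − 250 → 2786
Giving 4530 / 2786 / 7749 / 2659.
— Period 3 —
Births: 2786 × 0.48 = 1337 ; 7749 × 0.233 = 1806 ⇒ total 3143
Band 2: 4530 × 0.953 = 4317
Band 3: 2786 × 0.958 = 2669
Band 4: 7749 × 0.957 = 7416
Net migration: Band 2 − 250 → 4067
Giving 3143 / 4067 / 2669 / 7416.
Total after period 3: 3143 + 4067 + 2669 + 7416 = 17295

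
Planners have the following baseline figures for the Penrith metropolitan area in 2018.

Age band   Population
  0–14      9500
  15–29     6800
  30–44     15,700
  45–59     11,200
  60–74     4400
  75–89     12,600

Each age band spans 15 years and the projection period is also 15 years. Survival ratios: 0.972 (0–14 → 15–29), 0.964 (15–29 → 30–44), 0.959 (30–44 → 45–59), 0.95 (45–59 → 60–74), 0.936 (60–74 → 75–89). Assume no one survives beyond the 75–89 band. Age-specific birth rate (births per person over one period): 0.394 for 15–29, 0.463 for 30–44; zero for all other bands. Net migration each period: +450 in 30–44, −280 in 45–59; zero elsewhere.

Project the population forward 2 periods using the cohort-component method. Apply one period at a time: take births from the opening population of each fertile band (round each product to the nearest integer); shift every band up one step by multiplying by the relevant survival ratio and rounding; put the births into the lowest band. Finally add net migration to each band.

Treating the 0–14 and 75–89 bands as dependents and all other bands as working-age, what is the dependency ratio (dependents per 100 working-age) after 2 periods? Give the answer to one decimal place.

42.6

After projecting period 1:
Births: 6800 × 0.394 = 2679, 15700 × 0.463 = 7269 → 9948
15–29: 9500 × 0.972 = 9234
30–44: 6800 × 0.964 = 6555
45–59: 15700 × 0.959 = 15056
60–74: 11200 × 0.95 = 10640
75–89: 4400 × 0.936 = 4118
Net migration: 30–44 + 450 → 7005; 45–59 − 280 → 14776
→ [9948, 9234, 7005, 14776, 10640, 4118]
After projecting period 2:
Births: 9234 × 0.394 = 3638, 7005 × 0.463 = 3243 → 6881
15–29: 9948 × 0.972 = 9669
30–44: 9234 × 0.964 = 8902
45–59: 7005 × 0.959 = 6718
60–74: 14776 × 0.95 = 14037
75–89: 10640 × 0.936 = 9959
Net migration: 30–44 + 450 → 9352; 45–59 − 280 → 6438
→ [6881, 9669, 9352, 6438, 14037, 9959]
Dependents (band 0–14 + band 75–89) = 6881 + 9959 = 16840; working-age = 39496; ratio = 16840/39496 × 100 = 42.6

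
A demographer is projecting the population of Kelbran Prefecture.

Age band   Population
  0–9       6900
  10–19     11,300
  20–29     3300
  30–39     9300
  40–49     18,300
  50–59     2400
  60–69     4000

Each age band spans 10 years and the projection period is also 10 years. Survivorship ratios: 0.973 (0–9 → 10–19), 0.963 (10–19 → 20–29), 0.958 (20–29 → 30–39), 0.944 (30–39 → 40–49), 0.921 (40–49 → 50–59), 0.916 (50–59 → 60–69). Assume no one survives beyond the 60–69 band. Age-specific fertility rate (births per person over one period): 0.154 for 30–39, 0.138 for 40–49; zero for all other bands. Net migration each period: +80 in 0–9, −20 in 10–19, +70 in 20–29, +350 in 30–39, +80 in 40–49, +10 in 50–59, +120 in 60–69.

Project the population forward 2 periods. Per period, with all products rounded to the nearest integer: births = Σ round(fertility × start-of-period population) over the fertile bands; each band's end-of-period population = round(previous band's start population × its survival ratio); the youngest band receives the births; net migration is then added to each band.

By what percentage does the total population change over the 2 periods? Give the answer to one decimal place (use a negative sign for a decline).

-9.5

Numbering the bands 1..7 from youngest to oldest:
Period 1:
Births: 9300 * 0.154 = 1432, 18300 * 0.138 = 2525 → total 3957
Band 2: 6900 * 0.973 = 6714
Band 3: 11300 * 0.963 = 10882
Band 4: 3300 * 0.958 = 3161
Band 5: 9300 * 0.944 = 8779
Band 6: 18300 * 0.921 = 16854
Band 7: 2400 * 0.916 = 2198
Net migration: Band 1 + 80 → 4037; Band 2 − 20 → 6694; Band 3 + 70 → 10952; Band 4 + 350 → 3511; Band 5 + 80 → 8859; Band 6 + 10 → 16864; Band 7 + 120 → 2318
Giving 4037 / 6694 / 10952 / 3511 / 8859 / 16864 / 2318.
Period 2:
Births: 3511 * 0.154 = 541, 8859 * 0.138 = 1223 → total 1764
Band 2: 4037 * 0.973 = 3928
Band 3: 6694 * 0.963 = 6446
Band 4: 10952 * 0.958 = 10492
Band 5: 3511 * 0.944 = 3314
Band 6: 8859 * 0.921 = 8159
Band 7: 16864 * 0.916 = 15447
Net migration: Band 1 + 80 → 1844; Band 2 − 20 → 3908; Band 3 + 70 → 6516; Band 4 + 350 → 10842; Band 5 + 80 → 3394; Band 6 + 10 → 8169; Band 7 + 120 → 15567
Giving 1844 / 3908 / 6516 / 10842 / 3394 / 8169 / 15567.
Total: 55500 → 50240; change = -5260; percentage change = -9.5%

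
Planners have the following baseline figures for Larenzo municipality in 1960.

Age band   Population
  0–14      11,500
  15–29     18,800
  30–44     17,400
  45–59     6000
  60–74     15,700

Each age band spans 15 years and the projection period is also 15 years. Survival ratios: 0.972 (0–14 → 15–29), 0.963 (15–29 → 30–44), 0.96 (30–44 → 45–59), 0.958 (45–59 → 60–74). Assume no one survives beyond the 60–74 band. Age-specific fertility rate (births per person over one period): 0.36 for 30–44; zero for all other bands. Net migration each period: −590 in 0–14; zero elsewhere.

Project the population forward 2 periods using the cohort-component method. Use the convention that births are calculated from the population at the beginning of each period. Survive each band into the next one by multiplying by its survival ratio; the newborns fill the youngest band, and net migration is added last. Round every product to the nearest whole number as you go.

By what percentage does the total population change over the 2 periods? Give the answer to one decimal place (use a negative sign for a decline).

— Period 1 —
Births: 17400 × 0.36 = 6264
15–29: 11500 × 0.972 = 11178
30–44: 18800 × 0.963 = 18104
45–59: 17400 × 0.96 = 16704
60–74: 6000 × 0.958 = 5748
Net migration: 0–14 − 590 → 5674
End of period: [5674, 11178, 18104, 16704, 5748]
— Period 2 —
Births: 18104 × 0.36 = 6517
15–29: 5674 × 0.972 = 5515
30–44: 11178 × 0.963 = 10764
45–59: 18104 × 0.96 = 17380
60–74: 16704 × 0.958 = 16002
Net migration: 0–14 − 590 → 5927
End of period: [5927, 5515, 10764, 17380, 16002]
Total: 69400 → 55588; change = -13812; percentage change = -19.9%

-19.9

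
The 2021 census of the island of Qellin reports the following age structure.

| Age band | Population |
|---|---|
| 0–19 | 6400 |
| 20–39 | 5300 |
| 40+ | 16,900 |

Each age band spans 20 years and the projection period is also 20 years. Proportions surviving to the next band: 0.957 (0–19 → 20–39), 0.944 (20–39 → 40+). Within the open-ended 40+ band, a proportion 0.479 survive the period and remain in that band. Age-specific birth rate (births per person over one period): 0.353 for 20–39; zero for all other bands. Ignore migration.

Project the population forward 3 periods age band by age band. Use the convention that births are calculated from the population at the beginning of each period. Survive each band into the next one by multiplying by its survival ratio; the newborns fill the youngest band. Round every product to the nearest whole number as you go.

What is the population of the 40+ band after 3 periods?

Call the bands 1 to 3, youngest first.
Period 1.
Births: 5300 × 0.353 = 1871
Band 2: 6400 × 0.957 = 6125
Band 3: 5300 × 0.944 + 16900 × 0.479 = 5003 + 8095 = 13098
Population now: 0–19=1871, 20–39=6125, 40+=13098
Period 2.
Births: 6125 × 0.353 = 2162
Band 2: 1871 × 0.957 = 1791
Band 3: 6125 × 0.944 + 13098 × 0.479 = 5782 + 6274 = 12056
Population now: 0–19=2162, 20–39=1791, 40+=12056
Period 3.
Births: 1791 × 0.353 = 632
Band 2: 2162 × 0.957 = 2069
Band 3: 1791 × 0.944 + 12056 × 0.479 = 1691 + 5775 = 7466
Population now: 0–19=632, 20–39=2069, 40+=7466

7466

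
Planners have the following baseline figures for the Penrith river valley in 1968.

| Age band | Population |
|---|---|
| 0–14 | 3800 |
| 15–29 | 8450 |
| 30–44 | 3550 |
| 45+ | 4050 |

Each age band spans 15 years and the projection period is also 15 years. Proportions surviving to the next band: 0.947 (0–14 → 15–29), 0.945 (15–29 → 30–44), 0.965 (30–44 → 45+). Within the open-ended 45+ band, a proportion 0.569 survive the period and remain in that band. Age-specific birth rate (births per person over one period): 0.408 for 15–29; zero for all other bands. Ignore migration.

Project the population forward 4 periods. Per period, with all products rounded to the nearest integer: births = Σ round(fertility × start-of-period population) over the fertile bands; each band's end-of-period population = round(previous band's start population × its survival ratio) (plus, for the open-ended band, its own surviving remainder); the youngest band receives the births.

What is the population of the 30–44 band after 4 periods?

Period 1.
Births: 8450 × 0.408 = 3448
15–29: 3800 × 0.947 = 3599
30–44: 8450 × 0.945 = 7985
45+: 3550 × 0.965 + 4050 × 0.569 = 3426 + 2304 = 5730
End of period: [3448, 3599, 7985, 5730]
Period 2.
Births: 3599 × 0.408 = 1468
15–29: 3448 × 0.947 = 3265
30–44: 3599 × 0.945 = 3401
45+: 7985 × 0.965 + 5730 × 0.569 = 7706 + 3260 = 10966
End of period: [1468, 3265, 3401, 10966]
Period 3.
Births: 3265 × 0.408 = 1332
15–29: 1468 × 0.947 = 1390
30–44: 3265 × 0.945 = 3085
45+: 3401 × 0.965 + 10966 × 0.569 = 3282 + 6240 = 9522
End of period: [1332, 1390, 3085, 9522]
Period 4.
Births: 1390 × 0.408 = 567
15–29: 1332 × 0.947 = 1261
30–44: 1390 × 0.945 = 1314
45+: 3085 × 0.965 + 9522 × 0.569 = 2977 + 5418 = 8395
End of period: [567, 1261, 1314, 8395]

1314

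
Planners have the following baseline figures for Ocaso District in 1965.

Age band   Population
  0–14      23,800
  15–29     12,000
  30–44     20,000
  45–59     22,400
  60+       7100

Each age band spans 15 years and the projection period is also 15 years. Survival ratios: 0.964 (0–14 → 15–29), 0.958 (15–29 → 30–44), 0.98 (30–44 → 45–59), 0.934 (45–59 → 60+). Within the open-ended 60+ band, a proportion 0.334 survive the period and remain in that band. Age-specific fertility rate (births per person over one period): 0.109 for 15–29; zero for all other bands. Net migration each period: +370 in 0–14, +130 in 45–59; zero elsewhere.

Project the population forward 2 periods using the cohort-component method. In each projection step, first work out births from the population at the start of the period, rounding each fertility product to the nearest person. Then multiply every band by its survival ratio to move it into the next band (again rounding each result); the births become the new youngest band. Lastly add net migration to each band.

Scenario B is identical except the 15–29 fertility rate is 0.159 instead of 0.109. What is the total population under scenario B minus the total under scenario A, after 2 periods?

1725

Numbering the groups 1..5 from youngest to oldest:
Period 1:
Births: 12000 × 0.109 = 1308
Group 2: 23800 × 0.964 = 22943
Group 3: 12000 × 0.958 = 11496
Group 4: 20000 × 0.98 = 19600
Group 5: 22400 × 0.934 + 7100 × 0.334 = 20922 + 2371 = 23293
Net migration: Group 1 + 370 → 1678; Group 4 + 130 → 19730
Giving 1678 / 22943 / 11496 / 19730 / 23293.
Period 2:
Births: 22943 × 0.109 = 2501
Group 2: 1678 × 0.964 = 1618
Group 3: 22943 × 0.958 = 21979
Group 4: 11496 × 0.98 = 11266
Group 5: 19730 × 0.934 + 23293 × 0.334 = 18428 + 7780 = 26208
Net migration: Group 1 + 370 → 2871; Group 4 + 130 → 11396
Giving 2871 / 1618 / 21979 / 11396 / 26208.
Scenario A total after 2 periods: 64072
Scenario B projection —
Period 1:
Births: 12000 × 0.159 = 1908
Group 2: 23800 × 0.964 = 22943
Group 3: 12000 × 0.958 = 11496
Group 4: 20000 × 0.98 = 19600
Group 5: 22400 × 0.934 + 7100 × 0.334 = 20922 + 2371 = 23293
Net migration: Group 1 + 370 → 2278; Group 4 + 130 → 19730
Giving 2278 / 22943 / 11496 / 19730 / 23293.
Period 2:
Births: 22943 × 0.159 = 3648
Group 2: 2278 × 0.964 = 2196
Group 3: 22943 × 0.958 = 21979
Group 4: 11496 × 0.98 = 11266
Group 5: 19730 × 0.934 + 23293 × 0.334 = 18428 + 7780 = 26208
Net migration: Group 1 + 370 → 4018; Group 4 + 130 → 11396
Giving 4018 / 2196 / 21979 / 11396 / 26208.
Scenario B total after 2 periods: 65797
Difference B − A = 65797 − 64072 = 1725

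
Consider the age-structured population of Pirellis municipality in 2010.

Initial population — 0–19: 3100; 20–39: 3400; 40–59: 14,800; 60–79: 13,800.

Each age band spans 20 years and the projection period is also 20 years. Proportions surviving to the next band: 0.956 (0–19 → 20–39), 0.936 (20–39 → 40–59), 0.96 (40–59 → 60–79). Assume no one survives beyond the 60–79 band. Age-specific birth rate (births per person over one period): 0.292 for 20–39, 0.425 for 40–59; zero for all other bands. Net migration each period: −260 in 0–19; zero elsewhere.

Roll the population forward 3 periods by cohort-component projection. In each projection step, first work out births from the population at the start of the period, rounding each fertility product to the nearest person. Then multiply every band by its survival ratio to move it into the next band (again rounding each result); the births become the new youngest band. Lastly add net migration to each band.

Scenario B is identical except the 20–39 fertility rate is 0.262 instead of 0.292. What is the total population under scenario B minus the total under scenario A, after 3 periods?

Period 1.
Births: 3400 × 0.292 = 993, 14800 × 0.425 = 6290 → 7283
20–39: 3100 × 0.956 = 2964
40–59: 3400 × 0.936 = 3182
60–79: 14800 × 0.96 = 14208
Net migration: 0–19 − 260 → 7023
Giving 7023 / 2964 / 3182 / 14208.
Period 2.
Births: 2964 × 0.292 = 865, 3182 × 0.425 = 1352 → 2217
20–39: 7023 × 0.956 = 6714
40–59: 2964 × 0.936 = 2774
60–79: 3182 × 0.96 = 3055
Net migration: 0–19 − 260 → 1957
Giving 1957 / 6714 / 2774 / 3055.
Period 3.
Births: 6714 × 0.292 = 1960, 2774 × 0.425 = 1179 → 3139
20–39: 1957 × 0.956 = 1871
40–59: 6714 × 0.936 = 6284
60–79: 2774 × 0.96 = 2663
Net migration: 0–19 − 260 → 2879
Giving 2879 / 1871 / 6284 / 2663.
Scenario A total after 3 periods: 13697
Scenario B projection —
Period 1.
Births: 3400 × 0.262 = 891, 14800 × 0.425 = 6290 → 7181
20–39: 3100 × 0.956 = 2964
40–59: 3400 × 0.936 = 3182
60–79: 14800 × 0.96 = 14208
Net migration: 0–19 − 260 → 6921
Giving 6921 / 2964 / 3182 / 14208.
Period 2.
Births: 2964 × 0.262 = 777, 3182 × 0.425 = 1352 → 2129
20–39: 6921 × 0.956 = 6616
40–59: 2964 × 0.936 = 2774
60–79: 3182 × 0.96 = 3055
Net migration: 0–19 − 260 → 1869
Giving 1869 / 6616 / 2774 / 3055.
Period 3.
Births: 6616 × 0.262 = 1733, 2774 × 0.425 = 1179 → 2912
20–39: 1869 × 0.956 = 1787
40–59: 6616 × 0.936 = 6193
60–79: 2774 × 0.96 = 2663
Net migration: 0–19 − 260 → 2652
Giving 2652 / 1787 / 6193 / 2663.
Scenario B total after 3 periods: 13295
Difference B − A = 13295 − 13697 = -402

-402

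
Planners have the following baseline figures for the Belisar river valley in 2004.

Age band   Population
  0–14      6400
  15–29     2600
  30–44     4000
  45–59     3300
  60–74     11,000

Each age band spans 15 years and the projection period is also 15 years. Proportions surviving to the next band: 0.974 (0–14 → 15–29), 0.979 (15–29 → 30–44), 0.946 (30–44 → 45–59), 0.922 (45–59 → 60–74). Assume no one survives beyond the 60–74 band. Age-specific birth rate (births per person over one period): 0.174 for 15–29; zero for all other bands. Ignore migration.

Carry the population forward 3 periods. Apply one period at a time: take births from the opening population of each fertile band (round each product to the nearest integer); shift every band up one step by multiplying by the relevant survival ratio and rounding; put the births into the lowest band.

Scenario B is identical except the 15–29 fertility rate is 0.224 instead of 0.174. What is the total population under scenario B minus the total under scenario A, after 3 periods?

477

— Period 1 —
Births: 2600 * 0.174 = 452
15–29: 6400 * 0.974 = 6234
30–44: 2600 * 0.979 = 2545
45–59: 4000 * 0.946 = 3784
60–74: 3300 * 0.922 = 3043
Giving 452 / 6234 / 2545 / 3784 / 3043.
— Period 2 —
Births: 6234 * 0.174 = 1085
15–29: 452 * 0.974 = 440
30–44: 6234 * 0.979 = 6103
45–59: 2545 * 0.946 = 2408
60–74: 3784 * 0.922 = 3489
Giving 1085 / 440 / 6103 / 2408 / 3489.
— Period 3 —
Births: 440 * 0.174 = 77
15–29: 1085 * 0.974 = 1057
30–44: 440 * 0.979 = 431
45–59: 6103 * 0.946 = 5773
60–74: 2408 * 0.922 = 2220
Giving 77 / 1057 / 431 / 5773 / 2220.
Scenario A total after 3 periods: 9558
Scenario B projection —
— Period 1 —
Births: 2600 * 0.224 = 582
15–29: 6400 * 0.974 = 6234
30–44: 2600 * 0.979 = 2545
45–59: 4000 * 0.946 = 3784
60–74: 3300 * 0.922 = 3043
Giving 582 / 6234 / 2545 / 3784 / 3043.
— Period 2 —
Births: 6234 * 0.224 = 1396
15–29: 582 * 0.974 = 567
30–44: 6234 * 0.979 = 6103
45–59: 2545 * 0.946 = 2408
60–74: 3784 * 0.922 = 3489
Giving 1396 / 567 / 6103 / 2408 / 3489.
— Period 3 —
Births: 567 * 0.224 = 127
15–29: 1396 * 0.974 = 1360
30–44: 567 * 0.979 = 555
45–59: 6103 * 0.946 = 5773
60–74: 2408 * 0.922 = 2220
Giving 127 / 1360 / 555 / 5773 / 2220.
Scenario B total after 3 periods: 10035
Difference B − A = 10035 − 9558 = 477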